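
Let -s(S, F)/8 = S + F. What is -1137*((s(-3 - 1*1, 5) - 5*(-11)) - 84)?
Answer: 42069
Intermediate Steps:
s(S, F) = -8*F - 8*S (s(S, F) = -8*(S + F) = -8*(F + S) = -8*F - 8*S)
-1137*((s(-3 - 1*1, 5) - 5*(-11)) - 84) = -1137*(((-8*5 - 8*(-3 - 1*1)) - 5*(-11)) - 84) = -1137*(((-40 - 8*(-3 - 1)) + 55) - 84) = -1137*(((-40 - 8*(-4)) + 55) - 84) = -1137*(((-40 + 32) + 55) - 84) = -1137*((-8 + 55) - 84) = -1137*(47 - 84) = -1137*(-37) = 42069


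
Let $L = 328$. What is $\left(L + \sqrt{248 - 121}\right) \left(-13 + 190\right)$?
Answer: $58056 + 177 \sqrt{127} \approx 60051.0$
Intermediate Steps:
$\left(L + \sqrt{248 - 121}\right) \left(-13 + 190\right) = \left(328 + \sqrt{248 - 121}\right) \left(-13 + 190\right) = \left(328 + \sqrt{127}\right) 177 = 58056 + 177 \sqrt{127}$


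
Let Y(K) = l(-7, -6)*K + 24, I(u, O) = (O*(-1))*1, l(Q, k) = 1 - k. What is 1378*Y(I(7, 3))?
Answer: 4134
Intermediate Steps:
I(u, O) = -O (I(u, O) = -O*1 = -O)
Y(K) = 24 + 7*K (Y(K) = (1 - 1*(-6))*K + 24 = (1 + 6)*K + 24 = 7*K + 24 = 24 + 7*K)
1378*Y(I(7, 3)) = 1378*(24 + 7*(-1*3)) = 1378*(24 + 7*(-3)) = 1378*(24 - 21) = 1378*3 = 4134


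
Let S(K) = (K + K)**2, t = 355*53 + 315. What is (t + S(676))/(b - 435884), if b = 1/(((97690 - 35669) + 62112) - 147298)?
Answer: -42786542610/10097252861 ≈ -4.2374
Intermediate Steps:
t = 19130 (t = 18815 + 315 = 19130)
S(K) = 4*K**2 (S(K) = (2*K)**2 = 4*K**2)
b = -1/23165 (b = 1/((62021 + 62112) - 147298) = 1/(124133 - 147298) = 1/(-23165) = -1/23165 ≈ -4.3169e-5)
(t + S(676))/(b - 435884) = (19130 + 4*676**2)/(-1/23165 - 435884) = (19130 + 4*456976)/(-10097252861/23165) = (19130 + 1827904)*(-23165/10097252861) = 1847034*(-23165/10097252861) = -42786542610/10097252861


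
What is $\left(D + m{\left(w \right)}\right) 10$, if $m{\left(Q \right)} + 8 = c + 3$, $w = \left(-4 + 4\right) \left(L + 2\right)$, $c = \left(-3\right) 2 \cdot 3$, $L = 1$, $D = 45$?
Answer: $220$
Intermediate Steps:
$c = -18$ ($c = \left(-6\right) 3 = -18$)
$w = 0$ ($w = \left(-4 + 4\right) \left(1 + 2\right) = 0 \cdot 3 = 0$)
$m{\left(Q \right)} = -23$ ($m{\left(Q \right)} = -8 + \left(-18 + 3\right) = -8 - 15 = -23$)
$\left(D + m{\left(w \right)}\right) 10 = \left(45 - 23\right) 10 = 22 \cdot 10 = 220$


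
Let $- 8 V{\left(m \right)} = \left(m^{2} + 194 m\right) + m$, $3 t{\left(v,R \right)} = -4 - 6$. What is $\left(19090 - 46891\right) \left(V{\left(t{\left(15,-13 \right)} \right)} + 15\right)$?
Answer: $- \frac{10548935}{4} \approx -2.6372 \cdot 10^{6}$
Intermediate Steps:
$t{\left(v,R \right)} = - \frac{10}{3}$ ($t{\left(v,R \right)} = \frac{-4 - 6}{3} = \frac{1}{3} \left(-10\right) = - \frac{10}{3}$)
$V{\left(m \right)} = - \frac{195 m}{8} - \frac{m^{2}}{8}$ ($V{\left(m \right)} = - \frac{\left(m^{2} + 194 m\right) + m}{8} = - \frac{m^{2} + 195 m}{8} = - \frac{195 m}{8} - \frac{m^{2}}{8}$)
$\left(19090 - 46891\right) \left(V{\left(t{\left(15,-13 \right)} \right)} + 15\right) = \left(19090 - 46891\right) \left(\left(- \frac{1}{8}\right) \left(- \frac{10}{3}\right) \left(195 - \frac{10}{3}\right) + 15\right) = - 27801 \left(\left(- \frac{1}{8}\right) \left(- \frac{10}{3}\right) \frac{575}{3} + 15\right) = - 27801 \left(\frac{2875}{36} + 15\right) = \left(-27801\right) \frac{3415}{36} = - \frac{10548935}{4}$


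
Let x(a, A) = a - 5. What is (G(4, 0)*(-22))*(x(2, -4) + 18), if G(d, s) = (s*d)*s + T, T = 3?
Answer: -990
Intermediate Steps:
G(d, s) = 3 + d*s² (G(d, s) = (s*d)*s + 3 = (d*s)*s + 3 = d*s² + 3 = 3 + d*s²)
x(a, A) = -5 + a
(G(4, 0)*(-22))*(x(2, -4) + 18) = ((3 + 4*0²)*(-22))*((-5 + 2) + 18) = ((3 + 4*0)*(-22))*(-3 + 18) = ((3 + 0)*(-22))*15 = (3*(-22))*15 = -66*15 = -990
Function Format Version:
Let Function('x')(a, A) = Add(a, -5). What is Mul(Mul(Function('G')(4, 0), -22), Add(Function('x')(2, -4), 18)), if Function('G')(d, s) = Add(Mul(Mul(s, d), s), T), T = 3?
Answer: -990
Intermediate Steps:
Function('G')(d, s) = Add(3, Mul(d, Pow(s, 2))) (Function('G')(d, s) = Add(Mul(Mul(s, d), s), 3) = Add(Mul(Mul(d, s), s), 3) = Add(Mul(d, Pow(s, 2)), 3) = Add(3, Mul(d, Pow(s, 2))))
Function('x')(a, A) = Add(-5, a)
Mul(Mul(Function('G')(4, 0), -22), Add(Function('x')(2, -4), 18)) = Mul(Mul(Add(3, Mul(4, Pow(0, 2))), -22), Add(Add(-5, 2), 18)) = Mul(Mul(Add(3, Mul(4, 0)), -22), Add(-3, 18)) = Mul(Mul(Add(3, 0), -22), 15) = Mul(Mul(3, -22), 15) = Mul(-66, 15) = -990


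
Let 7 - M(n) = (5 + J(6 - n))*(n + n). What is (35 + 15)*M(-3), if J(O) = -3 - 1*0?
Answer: 950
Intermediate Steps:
J(O) = -3 (J(O) = -3 + 0 = -3)
M(n) = 7 - 4*n (M(n) = 7 - (5 - 3)*(n + n) = 7 - 2*2*n = 7 - 4*n)
(35 + 15)*M(-3) = (35 + 15)*(7 - 4*(-3)) = 50*(7 + 12) = 50*19 = 950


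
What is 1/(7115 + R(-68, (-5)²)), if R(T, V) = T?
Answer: 1/7047 ≈ 0.00014190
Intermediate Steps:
1/(7115 + R(-68, (-5)²)) = 1/(7115 - 68) = 1/7047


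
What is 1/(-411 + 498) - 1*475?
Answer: -41324/87 ≈ -474.99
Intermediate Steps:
1/(-411 + 498) - 1*475 = 1/87 - 475 = -41324/87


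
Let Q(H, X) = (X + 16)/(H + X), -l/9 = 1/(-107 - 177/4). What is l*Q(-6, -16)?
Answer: 0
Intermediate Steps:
l = 36/605 (l = -9/(-107 - 177/4) = -9/(-605/4) = -9*(-4/605) = 36/605 ≈ 0.059504)
Q(H, X) = (16 + X)/(H + X)
l*Q(-6, -16) = 36*((16 - 16)/(-6 - 16))/605 = 36*(0/(-22))/605 = 36*(-1/22*0)/605 = (36/605)*0 = 0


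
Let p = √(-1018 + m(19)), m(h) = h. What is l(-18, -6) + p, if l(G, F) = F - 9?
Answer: -15 + 3*I*√111 ≈ -15.0 + 31.607*I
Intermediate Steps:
l(G, F) = -9 + F
p = 3*I*√111 (p = √(-1018 + 19) = √(-999) = 3*I*√111 ≈ 31.607*I)
l(-18, -6) + p = (-9 - 6) + 3*I*√111 = -15 + 3*I*√111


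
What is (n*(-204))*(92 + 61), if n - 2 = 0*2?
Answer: -62424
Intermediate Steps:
n = 2 (n = 2 + 0*2 = 2 + 0 = 2)
(n*(-204))*(92 + 61) = (2*(-204))*(92 + 61) = -408*153 = -62424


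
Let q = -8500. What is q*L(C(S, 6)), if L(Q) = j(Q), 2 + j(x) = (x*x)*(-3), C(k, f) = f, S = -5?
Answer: 935000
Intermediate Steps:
j(x) = -2 - 3*x² (j(x) = -2 + (x*x)*(-3) = -2 + x²*(-3) = -2 - 3*x²)
L(Q) = -2 - 3*Q²
q*L(C(S, 6)) = -8500*(-2 - 3*6²) = -8500*(-2 - 3*36) = -8500*(-2 - 108) = -8500*(-110) = 935000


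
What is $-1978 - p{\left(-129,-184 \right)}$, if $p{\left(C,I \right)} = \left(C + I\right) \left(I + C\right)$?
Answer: $-99947$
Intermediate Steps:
$p{\left(C,I \right)} = \left(C + I\right)^{2}$ ($p{\left(C,I \right)} = \left(C + I\right) \left(C + I\right) = \left(C + I\right)^{2}$)
$-1978 - p{\left(-129,-184 \right)} = -1978 - \left(-129 - 184\right)^{2} = -1978 - \left(-313\right)^{2} = -1978 - 97969 = -99947$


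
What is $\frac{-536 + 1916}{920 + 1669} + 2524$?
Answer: $\frac{2178672}{863} \approx 2524.5$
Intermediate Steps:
$\frac{-536 + 1916}{920 + 1669} + 2524 = \frac{1380}{2589} + 2524 = 1380 \cdot \frac{1}{2589} + 2524 = \frac{460}{863} + 2524 = \frac{2178672}{863}$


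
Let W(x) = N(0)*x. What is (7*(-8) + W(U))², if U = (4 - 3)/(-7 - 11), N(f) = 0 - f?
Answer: 3136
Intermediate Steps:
N(f) = -f
U = -1/18 (U = 1/(-18) = 1*(-1/18) = -1/18 ≈ -0.055556)
W(x) = 0 (W(x) = (-1*0)*x = 0*x = 0)
(7*(-8) + W(U))² = (7*(-8) + 0)² = (-56 + 0)² = (-56)² = 3136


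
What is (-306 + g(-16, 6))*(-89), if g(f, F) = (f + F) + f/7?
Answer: 198292/7 ≈ 28327.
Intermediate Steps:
g(f, F) = F + 8*f/7 (g(f, F) = (F + f) + f*(⅐) = (F + f) + f/7 = F + 8*f/7)
(-306 + g(-16, 6))*(-89) = (-306 + (6 + (8/7)*(-16)))*(-89) = (-306 + (6 - 128/7))*(-89) = (-306 - 86/7)*(-89) = -2228/7*(-89) = 198292/7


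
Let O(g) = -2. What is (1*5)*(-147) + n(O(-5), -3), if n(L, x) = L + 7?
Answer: -730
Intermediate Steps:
n(L, x) = 7 + L
(1*5)*(-147) + n(O(-5), -3) = (1*5)*(-147) + (7 - 2) = 5*(-147) + 5 = -735 + 5 = -730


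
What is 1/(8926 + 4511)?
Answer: 1/13437 ≈ 7.4421e-5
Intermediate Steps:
1/(8926 + 4511) = 1/13437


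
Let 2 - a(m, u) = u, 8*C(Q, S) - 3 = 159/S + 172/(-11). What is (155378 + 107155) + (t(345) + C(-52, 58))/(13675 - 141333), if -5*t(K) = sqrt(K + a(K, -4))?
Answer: 171057690098569/651566432 + 3*sqrt(39)/638290 ≈ 2.6253e+5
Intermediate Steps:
C(Q, S) = -139/88 + 159/(8*S) (C(Q, S) = 3/8 + (159/S + 172/(-11))/8 = 3/8 + (159/S + 172*(-1/11))/8 = 3/8 + (159/S - 172/11)/8 = 3/8 + (-172/11 + 159/S)/8 = 3/8 + (-43/22 + 159/(8*S)) = -139/88 + 159/(8*S))
a(m, u) = 2 - u
t(K) = -sqrt(6 + K)/5 (t(K) = -sqrt(K + (2 - 1*(-4)))/5 = -sqrt(K + (2 + 4))/5 = -sqrt(K + 6)/5 = -sqrt(6 + K)/5)
(155378 + 107155) + (t(345) + C(-52, 58))/(13675 - 141333) = (155378 + 107155) + (-sqrt(6 + 345)/5 + (1/88)*(1749 - 139*58)/58)/(13675 - 141333) = 262533 + (-3*sqrt(39)/5 + (1/88)*(1/58)*(1749 - 8062))/(-127658) = 262533 + (-3*sqrt(39)/5 + (1/88)*(1/58)*(-6313))*(-1/127658) = 262533 + (-3*sqrt(39)/5 - 6313/5104)*(-1/127658) = 262533 + (-6313/5104 - 3*sqrt(39)/5)*(-1/127658) = 262533 + (6313/651566432 + 3*sqrt(39)/638290) = 171057690098569/651566432 + 3*sqrt(39)/638290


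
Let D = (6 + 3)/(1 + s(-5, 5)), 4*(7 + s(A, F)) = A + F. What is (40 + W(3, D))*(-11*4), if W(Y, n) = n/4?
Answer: -3487/2 ≈ -1743.5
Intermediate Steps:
s(A, F) = -7 + A/4 + F/4 (s(A, F) = -7 + (A + F)/4 = -7 + (A/4 + F/4) = -7 + A/4 + F/4)
D = -3/2 (D = (6 + 3)/(1 + (-7 + (¼)*(-5) + (¼)*5)) = 9/(1 + (-7 - 5/4 + 5/4)) = 9/(1 - 7) = 9/(-6) = 9*(-⅙) = -3/2 ≈ -1.5000)
W(Y, n) = n/4 (W(Y, n) = n*(¼) = n/4)
(40 + W(3, D))*(-11*4) = (40 + (¼)*(-3/2))*(-11*4) = (40 - 3/8)*(-44) = (317/8)*(-44) = -3487/2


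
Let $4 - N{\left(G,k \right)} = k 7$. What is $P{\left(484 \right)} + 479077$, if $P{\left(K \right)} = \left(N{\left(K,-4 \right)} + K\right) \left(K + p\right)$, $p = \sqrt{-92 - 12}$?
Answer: $728821 + 1032 i \sqrt{26} \approx 7.2882 \cdot 10^{5} + 5262.2 i$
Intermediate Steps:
$N{\left(G,k \right)} = 4 - 7 k$ ($N{\left(G,k \right)} = 4 - k 7 = 4 - 7 k$)
$p = 2 i \sqrt{26}$ ($p = \sqrt{-104} = 2 i \sqrt{26} \approx 10.198 i$)
$P{\left(K \right)} = \left(32 + K\right) \left(K + 2 i \sqrt{26}\right)$ ($P{\left(K \right)} = \left(\left(4 - -28\right) + K\right) \left(K + 2 i \sqrt{26}\right) = \left(\left(4 + 28\right) + K\right) \left(K + 2 i \sqrt{26}\right) = \left(32 + K\right) \left(K + 2 i \sqrt{26}\right)$)
$P{\left(484 \right)} + 479077 = \left(484^{2} + 32 \cdot 484 + 64 i \sqrt{26} + 2 i 484 \sqrt{26}\right) + 479077 = \left(234256 + 15488 + 64 i \sqrt{26} + 968 i \sqrt{26}\right) + 479077 = \left(249744 + 1032 i \sqrt{26}\right) + 479077 = 728821 + 1032 i \sqrt{26}$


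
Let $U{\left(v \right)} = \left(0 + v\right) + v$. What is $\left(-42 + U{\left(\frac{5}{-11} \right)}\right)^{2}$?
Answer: $\frac{222784}{121} \approx 1841.2$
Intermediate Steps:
$U{\left(v \right)} = 2 v$ ($U{\left(v \right)} = v + v = 2 v$)
$\left(-42 + U{\left(\frac{5}{-11} \right)}\right)^{2} = \left(-42 + 2 \frac{5}{-11}\right)^{2} = \left(-42 + 2 \cdot 5 \left(- \frac{1}{11}\right)\right)^{2} = \left(-42 + 2 \left(- \frac{5}{11}\right)\right)^{2} = \left(-42 - \frac{10}{11}\right)^{2} = \left(- \frac{472}{11}\right)^{2} = \frac{222784}{121}$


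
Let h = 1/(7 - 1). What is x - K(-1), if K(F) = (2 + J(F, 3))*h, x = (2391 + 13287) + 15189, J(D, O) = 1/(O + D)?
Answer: 370399/12 ≈ 30867.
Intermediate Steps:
J(D, O) = 1/(D + O)
h = ⅙ (h = 1/6 = ⅙ ≈ 0.16667)
x = 30867 (x = 15678 + 15189 = 30867)
K(F) = ⅓ + 1/(6*(3 + F)) (K(F) = (2 + 1/(F + 3))*(⅙) = (2 + 1/(3 + F))*(⅙) = ⅓ + 1/(6*(3 + F)))
x - K(-1) = 30867 - (7 + 2*(-1))/(6*(3 - 1)) = 30867 - (7 - 2)/(6*2) = 30867 - 5/(6*2) = 30867 - 1*5/12 = 30867 - 5/12 = 370399/12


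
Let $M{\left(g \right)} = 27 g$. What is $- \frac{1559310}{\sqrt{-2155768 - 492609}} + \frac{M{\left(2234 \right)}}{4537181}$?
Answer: $\frac{60318}{4537181} + \frac{1559310 i \sqrt{2648377}}{2648377} \approx 0.013294 + 958.17 i$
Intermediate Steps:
$- \frac{1559310}{\sqrt{-2155768 - 492609}} + \frac{M{\left(2234 \right)}}{4537181} = - \frac{1559310}{\sqrt{-2155768 - 492609}} + \frac{27 \cdot 2234}{4537181} = - \frac{1559310}{\sqrt{-2648377}} + 60318 \cdot \frac{1}{4537181} = - \frac{1559310}{i \sqrt{2648377}} + \frac{60318}{4537181} = - 1559310 \left(- \frac{i \sqrt{2648377}}{2648377}\right) + \frac{60318}{4537181} = \frac{1559310 i \sqrt{2648377}}{2648377} + \frac{60318}{4537181} = \frac{60318}{4537181} + \frac{1559310 i \sqrt{2648377}}{2648377}$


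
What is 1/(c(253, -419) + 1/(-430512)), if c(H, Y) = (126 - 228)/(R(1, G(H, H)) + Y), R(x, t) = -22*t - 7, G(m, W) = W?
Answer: 322453488/5488279 ≈ 58.753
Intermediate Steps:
R(x, t) = -7 - 22*t
c(H, Y) = -102/(-7 + Y - 22*H) (c(H, Y) = (126 - 228)/((-7 - 22*H) + Y) = -102/(-7 + Y - 22*H))
1/(c(253, -419) + 1/(-430512)) = 1/(102/(7 - 1*(-419) + 22*253) + 1/(-430512)) = 1/(102/(7 + 419 + 5566) - 1/430512) = 1/(102/5992 - 1/430512) = 1/(102*(1/5992) - 1/430512) = 1/(51/2996 - 1/430512) = 1/(5488279/322453488) = 322453488/5488279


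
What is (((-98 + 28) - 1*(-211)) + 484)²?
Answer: 390625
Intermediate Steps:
(((-98 + 28) - 1*(-211)) + 484)² = ((-70 + 211) + 484)² = (141 + 484)² = 625² = 390625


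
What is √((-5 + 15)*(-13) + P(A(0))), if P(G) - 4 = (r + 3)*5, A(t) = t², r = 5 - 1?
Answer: I*√91 ≈ 9.5394*I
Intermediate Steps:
r = 4
P(G) = 39 (P(G) = 4 + (4 + 3)*5 = 4 + 7*5 = 4 + 35 = 39)
√((-5 + 15)*(-13) + P(A(0))) = √((-5 + 15)*(-13) + 39) = √(10*(-13) + 39) = √(-130 + 39) = √(-91) = I*√91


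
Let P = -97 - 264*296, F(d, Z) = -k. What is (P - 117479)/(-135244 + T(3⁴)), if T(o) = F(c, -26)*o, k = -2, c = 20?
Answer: 97860/67541 ≈ 1.4489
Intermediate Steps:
F(d, Z) = 2 (F(d, Z) = -1*(-2) = 2)
P = -78241 (P = -97 - 78144 = -78241)
T(o) = 2*o
(P - 117479)/(-135244 + T(3⁴)) = (-78241 - 117479)/(-135244 + 2*3⁴) = -195720/(-135244 + 2*81) = -195720/(-135244 + 162) = -195720/(-135082) = -195720*(-1/135082) = 97860/67541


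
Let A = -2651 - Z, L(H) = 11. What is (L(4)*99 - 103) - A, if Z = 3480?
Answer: 7117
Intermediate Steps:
A = -6131 (A = -2651 - 1*3480 = -2651 - 3480 = -6131)
(L(4)*99 - 103) - A = (11*99 - 103) - 1*(-6131) = (1089 - 103) + 6131 = 986 + 6131 = 7117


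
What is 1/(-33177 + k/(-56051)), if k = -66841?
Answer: -56051/1859537186 ≈ -3.0142e-5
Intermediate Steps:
1/(-33177 + k/(-56051)) = 1/(-33177 - 66841/(-56051)) = 1/(-33177 - 66841*(-1/56051)) = 1/(-33177 + 66841/56051) = 1/(-1859537186/56051) = -56051/1859537186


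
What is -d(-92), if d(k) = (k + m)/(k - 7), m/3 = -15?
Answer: -137/99 ≈ -1.3838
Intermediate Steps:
m = -45 (m = 3*(-15) = -45)
d(k) = (-45 + k)/(-7 + k) (d(k) = (k - 45)/(k - 7) = (-45 + k)/(-7 + k))
-d(-92) = -(-45 - 92)/(-7 - 92) = -(-137)/(-99) = -(-1)*(-137)/99 = -1*137/99 = -137/99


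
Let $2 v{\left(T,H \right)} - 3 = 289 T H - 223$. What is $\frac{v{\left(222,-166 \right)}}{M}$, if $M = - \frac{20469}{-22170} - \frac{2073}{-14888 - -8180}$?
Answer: $- \frac{43997107192480}{10181359} \approx -4.3213 \cdot 10^{6}$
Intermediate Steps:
$v{\left(T,H \right)} = -110 + \frac{289 H T}{2}$ ($v{\left(T,H \right)} = \frac{3}{2} + \frac{289 T H - 223}{2} = \frac{3}{2} + \frac{289 H T - 223}{2} = \frac{3}{2} + \frac{-223 + 289 H T}{2} = \frac{3}{2} + \left(- \frac{223}{2} + \frac{289 H T}{2}\right) = -110 + \frac{289 H T}{2}$)
$M = \frac{10181359}{8262020}$ ($M = \left(-20469\right) \left(- \frac{1}{22170}\right) - \frac{2073}{-14888 + 8180} = \frac{6823}{7390} - \frac{2073}{-6708} = \frac{6823}{7390} - - \frac{691}{2236} = \frac{6823}{7390} + \frac{691}{2236} = \frac{10181359}{8262020} \approx 1.2323$)
$\frac{v{\left(222,-166 \right)}}{M} = \frac{-110 + \frac{289}{2} \left(-166\right) 222}{\frac{10181359}{8262020}} = \left(-110 - 5325114\right) \frac{8262020}{10181359} = \left(-5325224\right) \frac{8262020}{10181359} = - \frac{43997107192480}{10181359}$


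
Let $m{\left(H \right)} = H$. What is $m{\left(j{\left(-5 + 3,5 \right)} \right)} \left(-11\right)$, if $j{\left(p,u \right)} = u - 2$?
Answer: $-33$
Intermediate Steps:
$j{\left(p,u \right)} = -2 + u$ ($j{\left(p,u \right)} = u - 2 = -2 + u$)
$m{\left(j{\left(-5 + 3,5 \right)} \right)} \left(-11\right) = \left(-2 + 5\right) \left(-11\right) = 3 \left(-11\right) = -33$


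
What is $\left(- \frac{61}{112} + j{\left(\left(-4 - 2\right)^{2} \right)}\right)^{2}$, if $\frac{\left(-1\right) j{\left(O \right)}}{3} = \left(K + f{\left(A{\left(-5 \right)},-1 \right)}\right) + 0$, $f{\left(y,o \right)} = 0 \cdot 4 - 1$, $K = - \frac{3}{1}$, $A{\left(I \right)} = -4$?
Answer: $\frac{1646089}{12544} \approx 131.23$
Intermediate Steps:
$K = -3$ ($K = \left(-3\right) 1 = -3$)
$f{\left(y,o \right)} = -1$ ($f{\left(y,o \right)} = 0 - 1 = -1$)
$j{\left(O \right)} = 12$ ($j{\left(O \right)} = - 3 \left(\left(-3 - 1\right) + 0\right) = - 3 \left(-4 + 0\right) = \left(-3\right) \left(-4\right) = 12$)
$\left(- \frac{61}{112} + j{\left(\left(-4 - 2\right)^{2} \right)}\right)^{2} = \left(- \frac{61}{112} + 12\right)^{2} = \left(\frac{1283}{112}\right)^{2} = \frac{1646089}{12544}$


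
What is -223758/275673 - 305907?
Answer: -28110174723/91891 ≈ -3.0591e+5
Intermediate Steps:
-223758/275673 - 305907 = -223758*1/275673 - 305907 = -74586/91891 - 305907 = -28110174723/91891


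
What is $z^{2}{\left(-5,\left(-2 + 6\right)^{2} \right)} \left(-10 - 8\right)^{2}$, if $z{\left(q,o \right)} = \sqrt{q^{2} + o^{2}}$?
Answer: $91044$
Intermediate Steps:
$z{\left(q,o \right)} = \sqrt{o^{2} + q^{2}}$
$z^{2}{\left(-5,\left(-2 + 6\right)^{2} \right)} \left(-10 - 8\right)^{2} = \left(\sqrt{\left(\left(-2 + 6\right)^{2}\right)^{2} + \left(-5\right)^{2}}\right)^{2} \left(-10 - 8\right)^{2} = \left(\sqrt{\left(4^{2}\right)^{2} + 25}\right)^{2} \left(-18\right)^{2} = \left(\sqrt{16^{2} + 25}\right)^{2} \cdot 324 = \left(\sqrt{256 + 25}\right)^{2} \cdot 324 = \left(\sqrt{281}\right)^{2} \cdot 324 = 281 \cdot 324 = 91044$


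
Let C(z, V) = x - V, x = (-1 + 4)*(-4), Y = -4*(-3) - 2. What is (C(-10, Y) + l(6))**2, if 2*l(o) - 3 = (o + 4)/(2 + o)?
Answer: 25281/64 ≈ 395.02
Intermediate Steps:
Y = 10 (Y = 12 - 2 = 10)
x = -12 (x = 3*(-4) = -12)
C(z, V) = -12 - V
l(o) = 3/2 + (4 + o)/(2*(2 + o)) (l(o) = 3/2 + ((o + 4)/(2 + o))/2 = 3/2 + ((4 + o)/(2 + o))/2 = 3/2 + (4 + o)/(2*(2 + o)))
(C(-10, Y) + l(6))**2 = ((-12 - 1*10) + (5 + 2*6)/(2 + 6))**2 = ((-12 - 10) + (5 + 12)/8)**2 = (-22 + (1/8)*17)**2 = (-22 + 17/8)**2 = (-159/8)**2 = 25281/64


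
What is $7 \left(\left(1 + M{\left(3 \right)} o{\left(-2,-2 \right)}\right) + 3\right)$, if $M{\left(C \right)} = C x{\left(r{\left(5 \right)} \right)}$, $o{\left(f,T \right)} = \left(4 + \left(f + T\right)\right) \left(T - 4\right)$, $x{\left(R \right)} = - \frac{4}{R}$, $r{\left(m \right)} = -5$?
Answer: $28$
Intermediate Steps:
$o{\left(f,T \right)} = \left(-4 + T\right) \left(4 + T + f\right)$ ($o{\left(f,T \right)} = \left(4 + \left(T + f\right)\right) \left(-4 + T\right) = \left(4 + T + f\right) \left(-4 + T\right) = \left(-4 + T\right) \left(4 + T + f\right)$)
$M{\left(C \right)} = \frac{4 C}{5}$ ($M{\left(C \right)} = C \left(- \frac{4}{-5}\right) = C \left(\left(-4\right) \left(- \frac{1}{5}\right)\right) = C \frac{4}{5} = \frac{4 C}{5}$)
$7 \left(\left(1 + M{\left(3 \right)} o{\left(-2,-2 \right)}\right) + 3\right) = 7 \left(\left(1 + \frac{4}{5} \cdot 3 \left(-16 + \left(-2\right)^{2} - -8 - -4\right)\right) + 3\right) = 7 \left(\left(1 + \frac{12 \left(-16 + 4 + 8 + 4\right)}{5}\right) + 3\right) = 7 \left(\left(1 + \frac{12}{5} \cdot 0\right) + 3\right) = 7 \left(\left(1 + 0\right) + 3\right) = 7 \left(1 + 3\right) = 7 \cdot 4 = 28$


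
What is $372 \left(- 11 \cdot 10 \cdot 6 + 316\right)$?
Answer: $-127968$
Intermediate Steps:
$372 \left(- 11 \cdot 10 \cdot 6 + 316\right) = 372 \left(\left(-11\right) 60 + 316\right) = 372 \left(-660 + 316\right) = 372 \left(-344\right) = -127968$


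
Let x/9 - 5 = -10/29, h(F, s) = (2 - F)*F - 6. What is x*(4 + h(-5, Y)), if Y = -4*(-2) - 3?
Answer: -44955/29 ≈ -1550.2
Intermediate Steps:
Y = 5 (Y = 8 - 3 = 5)
h(F, s) = -6 + F*(2 - F) (h(F, s) = F*(2 - F) - 6 = -6 + F*(2 - F))
x = 1215/29 (x = 45 + 9*(-10/29) = 45 - 90/29 = 1215/29 ≈ 41.897)
x*(4 + h(-5, Y)) = 1215*(4 + (-6 - 1*(-5)**2 + 2*(-5)))/29 = 1215*(4 + (-6 - 1*25 - 10))/29 = 1215*(4 + (-6 - 25 - 10))/29 = 1215*(4 - 41)/29 = (1215/29)*(-37) = -44955/29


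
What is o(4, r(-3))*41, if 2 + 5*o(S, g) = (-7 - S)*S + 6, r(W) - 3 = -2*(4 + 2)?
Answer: -328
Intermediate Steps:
r(W) = -9 (r(W) = 3 - 2*(4 + 2) = 3 - 2*6 = 3 - 12 = -9)
o(S, g) = ⅘ + S*(-7 - S)/5 (o(S, g) = -⅖ + ((-7 - S)*S + 6)/5 = -⅖ + (S*(-7 - S) + 6)/5 = -⅖ + (6 + S*(-7 - S))/5 = -⅖ + (6/5 + S*(-7 - S)/5) = ⅘ + S*(-7 - S)/5)
o(4, r(-3))*41 = (⅘ - 7/5*4 - ⅕*4²)*41 = (⅘ - 28/5 - ⅕*16)*41 = (⅘ - 28/5 - 16/5)*41 = -8*41 = -328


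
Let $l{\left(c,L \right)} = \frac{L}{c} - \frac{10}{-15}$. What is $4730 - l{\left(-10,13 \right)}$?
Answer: $\frac{141919}{30} \approx 4730.6$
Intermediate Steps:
$l{\left(c,L \right)} = \frac{2}{3} + \frac{L}{c}$ ($l{\left(c,L \right)} = \frac{L}{c} - - \frac{2}{3} = \frac{L}{c} + \frac{2}{3} = \frac{2}{3} + \frac{L}{c}$)
$4730 - l{\left(-10,13 \right)} = 4730 - \left(\frac{2}{3} + \frac{13}{-10}\right) = 4730 - \left(\frac{2}{3} + 13 \left(- \frac{1}{10}\right)\right) = 4730 - \left(\frac{2}{3} - \frac{13}{10}\right) = 4730 - - \frac{19}{30} = 4730 + \frac{19}{30} = \frac{141919}{30}$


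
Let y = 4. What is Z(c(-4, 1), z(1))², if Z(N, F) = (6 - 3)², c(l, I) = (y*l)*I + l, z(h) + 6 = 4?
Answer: 81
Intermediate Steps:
z(h) = -2 (z(h) = -6 + 4 = -2)
c(l, I) = l + 4*I*l (c(l, I) = (4*l)*I + l = 4*I*l + l = l + 4*I*l)
Z(N, F) = 9 (Z(N, F) = 3² = 9)
Z(c(-4, 1), z(1))² = 9² = 81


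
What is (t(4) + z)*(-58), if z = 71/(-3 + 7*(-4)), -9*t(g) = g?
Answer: 44254/279 ≈ 158.62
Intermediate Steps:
t(g) = -g/9
z = -71/31 (z = 71/(-3 - 28) = 71/(-31) = 71*(-1/31) = -71/31 ≈ -2.2903)
(t(4) + z)*(-58) = (-⅑*4 - 71/31)*(-58) = (-4/9 - 71/31)*(-58) = -763/279*(-58) = 44254/279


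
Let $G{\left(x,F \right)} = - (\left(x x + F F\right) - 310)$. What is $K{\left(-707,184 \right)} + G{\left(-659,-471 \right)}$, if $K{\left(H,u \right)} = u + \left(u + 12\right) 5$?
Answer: $-654648$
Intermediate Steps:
$K{\left(H,u \right)} = 60 + 6 u$ ($K{\left(H,u \right)} = u + \left(12 + u\right) 5 = u + \left(60 + 5 u\right) = 60 + 6 u$)
$G{\left(x,F \right)} = 310 - F^{2} - x^{2}$ ($G{\left(x,F \right)} = - (\left(x^{2} + F^{2}\right) - 310) = - (\left(F^{2} + x^{2}\right) - 310) = - (-310 + F^{2} + x^{2}) = 310 - F^{2} - x^{2}$)
$K{\left(-707,184 \right)} + G{\left(-659,-471 \right)} = \left(60 + 6 \cdot 184\right) - 655812 = \left(60 + 1104\right) - 655812 = 1164 - 655812 = -654648$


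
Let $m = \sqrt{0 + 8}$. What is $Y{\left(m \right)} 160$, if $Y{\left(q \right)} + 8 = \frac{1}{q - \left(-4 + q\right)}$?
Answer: $-1240$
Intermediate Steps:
$m = 2 \sqrt{2}$ ($m = \sqrt{8} = 2 \sqrt{2} \approx 2.8284$)
$Y{\left(q \right)} = - \frac{31}{4}$ ($Y{\left(q \right)} = -8 + \frac{1}{q - \left(-4 + q\right)} = -8 + \frac{1}{4} = - \frac{31}{4}$)
$Y{\left(m \right)} 160 = \left(- \frac{31}{4}\right) 160 = -1240$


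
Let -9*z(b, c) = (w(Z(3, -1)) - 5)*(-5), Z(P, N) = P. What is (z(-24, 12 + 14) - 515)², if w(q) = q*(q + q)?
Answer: 20884900/81 ≈ 2.5784e+5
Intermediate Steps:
w(q) = 2*q² (w(q) = q*(2*q) = 2*q²)
z(b, c) = 65/9 (z(b, c) = -(2*3² - 5)*(-5)/9 = -(2*9 - 5)*(-5)/9 = -(18 - 5)*(-5)/9 = -13*(-5)/9 = -⅑*(-65) = 65/9)
(z(-24, 12 + 14) - 515)² = (65/9 - 515)² = (-4570/9)² = 20884900/81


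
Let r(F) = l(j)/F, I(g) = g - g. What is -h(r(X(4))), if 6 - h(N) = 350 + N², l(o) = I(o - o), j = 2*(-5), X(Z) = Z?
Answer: 344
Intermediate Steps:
j = -10
I(g) = 0
l(o) = 0
r(F) = 0 (r(F) = 0/F = 0)
h(N) = -344 - N² (h(N) = 6 - (350 + N²) = 6 + (-350 - N²) = -344 - N²)
-h(r(X(4))) = -(-344 - 1*0²) = -(-344 - 1*0) = -(-344 + 0) = -1*(-344) = 344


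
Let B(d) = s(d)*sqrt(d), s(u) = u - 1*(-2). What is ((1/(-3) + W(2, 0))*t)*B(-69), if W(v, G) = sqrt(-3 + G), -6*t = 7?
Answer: -469*sqrt(23)/2 - 469*I*sqrt(69)/18 ≈ -1124.6 - 216.43*I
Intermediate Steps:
s(u) = 2 + u (s(u) = u + 2 = 2 + u)
t = -7/6 (t = -1/6*7 = -7/6 ≈ -1.1667)
B(d) = sqrt(d)*(2 + d) (B(d) = (2 + d)*sqrt(d) = sqrt(d)*(2 + d))
((1/(-3) + W(2, 0))*t)*B(-69) = ((1/(-3) + sqrt(-3 + 0))*(-7/6))*(sqrt(-69)*(2 - 69)) = ((1*(-1/3) + sqrt(-3))*(-7/6))*((I*sqrt(69))*(-67)) = ((-1/3 + I*sqrt(3))*(-7/6))*(-67*I*sqrt(69)) = (7/18 - 7*I*sqrt(3)/6)*(-67*I*sqrt(69)) = -67*I*sqrt(69)*(7/18 - 7*I*sqrt(3)/6)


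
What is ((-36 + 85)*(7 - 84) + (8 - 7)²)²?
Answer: 14227984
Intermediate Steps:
((-36 + 85)*(7 - 84) + (8 - 7)²)² = (49*(-77) + 1²)² = (-3773 + 1)² = (-3772)² = 14227984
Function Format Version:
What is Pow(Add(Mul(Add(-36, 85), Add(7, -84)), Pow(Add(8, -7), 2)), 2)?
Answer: 14227984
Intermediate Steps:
Pow(Add(Mul(Add(-36, 85), Add(7, -84)), Pow(Add(8, -7), 2)), 2) = Pow(Add(Mul(49, -77), Pow(1, 2)), 2) = Pow(Add(-3773, 1), 2) = Pow(-3772, 2) = 14227984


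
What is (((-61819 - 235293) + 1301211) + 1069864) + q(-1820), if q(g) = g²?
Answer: 5386363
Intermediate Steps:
(((-61819 - 235293) + 1301211) + 1069864) + q(-1820) = (((-61819 - 235293) + 1301211) + 1069864) + (-1820)² = ((-297112 + 1301211) + 1069864) + 3312400 = (1004099 + 1069864) + 3312400 = 2073963 + 3312400 = 5386363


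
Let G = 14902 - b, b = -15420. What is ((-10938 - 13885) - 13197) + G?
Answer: -7698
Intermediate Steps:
G = 30322 (G = 14902 - 1*(-15420) = 14902 + 15420 = 30322)
((-10938 - 13885) - 13197) + G = ((-10938 - 13885) - 13197) + 30322 = (-24823 - 13197) + 30322 = -38020 + 30322 = -7698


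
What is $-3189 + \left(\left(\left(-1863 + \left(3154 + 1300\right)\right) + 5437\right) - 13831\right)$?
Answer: $-8992$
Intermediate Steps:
$-3189 + \left(\left(\left(-1863 + \left(3154 + 1300\right)\right) + 5437\right) - 13831\right) = -3189 + \left(\left(\left(-1863 + 4454\right) + 5437\right) - 13831\right) = -3189 + \left(\left(2591 + 5437\right) - 13831\right) = -3189 + \left(8028 - 13831\right) = -3189 - 5803 = -8992$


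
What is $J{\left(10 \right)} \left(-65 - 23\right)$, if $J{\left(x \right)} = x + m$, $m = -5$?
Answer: $-440$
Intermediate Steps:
$J{\left(x \right)} = -5 + x$ ($J{\left(x \right)} = x - 5 = -5 + x$)
$J{\left(10 \right)} \left(-65 - 23\right) = \left(-5 + 10\right) \left(-65 - 23\right) = 5 \left(-88\right) = -440$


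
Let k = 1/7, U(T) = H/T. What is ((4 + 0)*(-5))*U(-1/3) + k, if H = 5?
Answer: 2101/7 ≈ 300.14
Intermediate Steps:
U(T) = 5/T
k = ⅐ ≈ 0.14286
((4 + 0)*(-5))*U(-1/3) + k = ((4 + 0)*(-5))*(5/((-1/3))) + ⅐ = (4*(-5))*(5/((-1*⅓))) + ⅐ = -100/(-⅓) + ⅐ = -100*(-3) + ⅐ = -20*(-15) + ⅐ = 300 + ⅐ = 2101/7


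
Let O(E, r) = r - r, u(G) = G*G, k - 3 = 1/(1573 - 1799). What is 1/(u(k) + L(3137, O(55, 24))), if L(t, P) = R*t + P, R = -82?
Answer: -51076/13138025455 ≈ -3.8876e-6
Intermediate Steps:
k = 677/226 (k = 3 + 1/(1573 - 1799) = 3 + 1/(-226) = 3 - 1/226 = 677/226 ≈ 2.9956)
u(G) = G**2
O(E, r) = 0
L(t, P) = P - 82*t (L(t, P) = -82*t + P = P - 82*t)
1/(u(k) + L(3137, O(55, 24))) = 1/((677/226)**2 + (0 - 82*3137)) = 1/(458329/51076 + (0 - 257234)) = 1/(458329/51076 - 257234) = 1/(-13138025455/51076) = -51076/13138025455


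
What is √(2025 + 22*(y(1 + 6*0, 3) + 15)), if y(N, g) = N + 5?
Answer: √2487 ≈ 49.870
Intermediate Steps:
y(N, g) = 5 + N
√(2025 + 22*(y(1 + 6*0, 3) + 15)) = √(2025 + 22*((5 + (1 + 6*0)) + 15)) = √(2025 + 22*((5 + (1 + 0)) + 15)) = √(2025 + 22*((5 + 1) + 15)) = √(2025 + 22*(6 + 15)) = √(2025 + 22*21) = √(2025 + 462) = √2487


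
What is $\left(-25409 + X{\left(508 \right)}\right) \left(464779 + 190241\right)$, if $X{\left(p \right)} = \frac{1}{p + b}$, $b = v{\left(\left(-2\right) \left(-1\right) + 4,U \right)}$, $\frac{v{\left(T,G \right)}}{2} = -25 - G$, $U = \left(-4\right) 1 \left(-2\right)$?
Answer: $- \frac{3678191775270}{221} \approx -1.6643 \cdot 10^{10}$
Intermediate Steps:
$U = 8$ ($U = \left(-4\right) \left(-2\right) = 8$)
$v{\left(T,G \right)} = -50 - 2 G$ ($v{\left(T,G \right)} = 2 \left(-25 - G\right) = -50 - 2 G$)
$b = -66$ ($b = -50 - 16 = -66$)
$X{\left(p \right)} = \frac{1}{-66 + p}$ ($X{\left(p \right)} = \frac{1}{p - 66} = \frac{1}{-66 + p}$)
$\left(-25409 + X{\left(508 \right)}\right) \left(464779 + 190241\right) = \left(-25409 + \frac{1}{-66 + 508}\right) \left(464779 + 190241\right) = \left(-25409 + \frac{1}{442}\right) 655020 = \left(- \frac{11230777}{442}\right) 655020 = - \frac{3678191775270}{221}$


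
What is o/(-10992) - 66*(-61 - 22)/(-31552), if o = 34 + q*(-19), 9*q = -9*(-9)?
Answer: -1746611/10838112 ≈ -0.16115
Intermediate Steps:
q = 9 (q = (-9*(-9))/9 = (1/9)*81 = 9)
o = -137 (o = 34 + 9*(-19) = 34 - 171 = -137)
o/(-10992) - 66*(-61 - 22)/(-31552) = -137/(-10992) - 66*(-61 - 22)/(-31552) = -137*(-1/10992) - 66*(-83)*(-1/31552) = 137/10992 + 5478*(-1/31552) = 137/10992 - 2739/15776 = -1746611/10838112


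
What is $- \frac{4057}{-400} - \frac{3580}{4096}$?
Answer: $\frac{237273}{25600} \approx 9.2685$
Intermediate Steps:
$- \frac{4057}{-400} - \frac{3580}{4096} = \left(-4057\right) \left(- \frac{1}{400}\right) - \frac{895}{1024} = \frac{4057}{400} - \frac{895}{1024} = \frac{237273}{25600}$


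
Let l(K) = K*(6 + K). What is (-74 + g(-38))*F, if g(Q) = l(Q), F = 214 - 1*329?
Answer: -131330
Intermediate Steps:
F = -115 (F = 214 - 329 = -115)
g(Q) = Q*(6 + Q)
(-74 + g(-38))*F = (-74 - 38*(6 - 38))*(-115) = (-74 - 38*(-32))*(-115) = (-74 + 1216)*(-115) = 1142*(-115) = -131330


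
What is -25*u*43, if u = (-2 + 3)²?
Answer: -1075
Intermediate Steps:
u = 1 (u = 1² = 1)
-25*u*43 = -25*1*43 = -25*43 = -1075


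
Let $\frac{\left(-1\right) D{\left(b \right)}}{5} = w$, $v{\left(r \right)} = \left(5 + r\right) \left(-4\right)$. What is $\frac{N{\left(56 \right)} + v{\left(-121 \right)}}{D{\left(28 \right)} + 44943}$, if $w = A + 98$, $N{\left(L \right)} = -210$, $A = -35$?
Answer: $\frac{127}{22314} \approx 0.0056915$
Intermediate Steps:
$v{\left(r \right)} = -20 - 4 r$
$w = 63$ ($w = -35 + 98 = 63$)
$D{\left(b \right)} = -315$ ($D{\left(b \right)} = \left(-5\right) 63 = -315$)
$\frac{N{\left(56 \right)} + v{\left(-121 \right)}}{D{\left(28 \right)} + 44943} = \frac{-210 - -464}{-315 + 44943} = \frac{-210 + \left(-20 + 484\right)}{44628} = \left(-210 + 464\right) \frac{1}{44628} = 254 \cdot \frac{1}{44628} = \frac{127}{22314}$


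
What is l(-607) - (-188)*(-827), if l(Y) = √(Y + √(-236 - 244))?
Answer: -155476 + √(-607 + 4*I*√30) ≈ -1.5548e+5 + 24.641*I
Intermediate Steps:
l(Y) = √(Y + 4*I*√30) (l(Y) = √(Y + √(-480)) = √(Y + 4*I*√30))
l(-607) - (-188)*(-827) = √(-607 + 4*I*√30) - (-188)*(-827) = √(-607 + 4*I*√30) - 1*155476 = √(-607 + 4*I*√30) - 155476 = -155476 + √(-607 + 4*I*√30)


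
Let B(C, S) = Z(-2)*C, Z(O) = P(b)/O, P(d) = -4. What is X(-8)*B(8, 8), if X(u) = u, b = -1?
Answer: -128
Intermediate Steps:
Z(O) = -4/O
B(C, S) = 2*C (B(C, S) = (-4/(-2))*C = (-4*(-1/2))*C = 2*C)
X(-8)*B(8, 8) = -16*8 = -8*16 = -128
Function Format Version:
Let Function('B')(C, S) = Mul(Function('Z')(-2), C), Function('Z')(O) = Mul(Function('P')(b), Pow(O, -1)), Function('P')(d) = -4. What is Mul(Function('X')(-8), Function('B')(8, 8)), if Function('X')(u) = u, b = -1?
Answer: -128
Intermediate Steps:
Function('Z')(O) = Mul(-4, Pow(O, -1))
Function('B')(C, S) = Mul(2, C) (Function('B')(C, S) = Mul(Mul(-4, Pow(-2, -1)), C) = Mul(Mul(-4, Rational(-1, 2)), C) = Mul(2, C))
Mul(Function('X')(-8), Function('B')(8, 8)) = Mul(-8, Mul(2, 8)) = Mul(-8, 16) = -128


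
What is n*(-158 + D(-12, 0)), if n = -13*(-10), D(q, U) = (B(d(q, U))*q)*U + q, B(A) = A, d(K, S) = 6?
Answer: -22100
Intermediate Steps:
D(q, U) = q + 6*U*q (D(q, U) = (6*q)*U + q = 6*U*q + q = q + 6*U*q)
n = 130
n*(-158 + D(-12, 0)) = 130*(-158 - 12*(1 + 6*0)) = 130*(-158 - 12*(1 + 0)) = 130*(-158 - 12*1) = 130*(-158 - 12) = 130*(-170) = -22100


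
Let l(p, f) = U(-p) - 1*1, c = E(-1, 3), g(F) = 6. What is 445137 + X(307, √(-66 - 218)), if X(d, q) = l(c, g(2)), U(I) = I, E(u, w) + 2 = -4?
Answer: 445142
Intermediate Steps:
E(u, w) = -6 (E(u, w) = -2 - 4 = -6)
c = -6
l(p, f) = -1 - p (l(p, f) = -p - 1*1 = -p - 1 = -1 - p)
X(d, q) = 5 (X(d, q) = -1 - 1*(-6) = -1 + 6 = 5)
445137 + X(307, √(-66 - 218)) = 445137 + 5 = 445142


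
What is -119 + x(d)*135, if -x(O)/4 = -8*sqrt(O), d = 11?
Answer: -119 + 4320*sqrt(11) ≈ 14209.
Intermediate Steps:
x(O) = 32*sqrt(O) (x(O) = -(-32)*sqrt(O) = 32*sqrt(O))
-119 + x(d)*135 = -119 + (32*sqrt(11))*135 = -119 + 4320*sqrt(11)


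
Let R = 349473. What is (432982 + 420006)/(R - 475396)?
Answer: -852988/125923 ≈ -6.7739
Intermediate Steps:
(432982 + 420006)/(R - 475396) = (432982 + 420006)/(349473 - 475396) = 852988/(-125923) = 852988*(-1/125923) = -852988/125923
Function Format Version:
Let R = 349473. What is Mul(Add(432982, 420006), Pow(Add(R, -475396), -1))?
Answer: Rational(-852988, 125923) ≈ -6.7739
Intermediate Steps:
Mul(Add(432982, 420006), Pow(Add(R, -475396), -1)) = Mul(Add(432982, 420006), Pow(Add(349473, -475396), -1)) = Mul(852988, Pow(-125923, -1)) = Mul(852988, Rational(-1, 125923)) = Rational(-852988, 125923)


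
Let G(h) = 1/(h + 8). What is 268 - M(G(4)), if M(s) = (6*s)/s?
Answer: 262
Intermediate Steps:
G(h) = 1/(8 + h)
M(s) = 6
268 - M(G(4)) = 268 - 1*6 = 268 - 6 = 262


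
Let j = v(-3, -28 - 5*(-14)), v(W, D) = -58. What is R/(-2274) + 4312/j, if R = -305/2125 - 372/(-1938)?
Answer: -2328804067/31324350 ≈ -74.345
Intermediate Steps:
R = 23/475 (R = -305*1/2125 - 372*(-1/1938) = -61/425 + 62/323 = 23/475 ≈ 0.048421)
j = -58
R/(-2274) + 4312/j = (23/475)/(-2274) + 4312/(-58) = (23/475)*(-1/2274) + 4312*(-1/58) = -23/1080150 - 2156/29 = -2328804067/31324350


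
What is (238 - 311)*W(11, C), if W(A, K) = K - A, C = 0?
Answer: 803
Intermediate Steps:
(238 - 311)*W(11, C) = (238 - 311)*(0 - 1*11) = -73*(0 - 11) = -73*(-11) = 803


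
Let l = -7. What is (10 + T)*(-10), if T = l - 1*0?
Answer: -30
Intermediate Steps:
T = -7 (T = -7 - 1*0 = -7 + 0 = -7)
(10 + T)*(-10) = (10 - 7)*(-10) = 3*(-10) = -30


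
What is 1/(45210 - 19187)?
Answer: 1/26023 ≈ 3.8428e-5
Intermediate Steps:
1/(45210 - 19187) = 1/26023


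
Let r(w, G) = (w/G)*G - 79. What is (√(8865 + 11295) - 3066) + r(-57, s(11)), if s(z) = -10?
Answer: -3202 + 24*√35 ≈ -3060.0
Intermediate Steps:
r(w, G) = -79 + w (r(w, G) = (w/G)*G - 79 = w - 79 = -79 + w)
(√(8865 + 11295) - 3066) + r(-57, s(11)) = (√(8865 + 11295) - 3066) + (-79 - 57) = (√20160 - 3066) - 136 = (24*√35 - 3066) - 136 = (-3066 + 24*√35) - 136 = -3202 + 24*√35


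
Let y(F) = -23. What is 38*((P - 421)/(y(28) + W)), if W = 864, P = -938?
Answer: -51642/841 ≈ -61.405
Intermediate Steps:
38*((P - 421)/(y(28) + W)) = 38*((-938 - 421)/(-23 + 864)) = 38*(-1359/841) = -51642/841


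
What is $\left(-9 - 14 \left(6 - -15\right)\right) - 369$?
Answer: $-672$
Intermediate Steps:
$\left(-9 - 14 \left(6 - -15\right)\right) - 369 = \left(-9 - 14 \left(6 + 15\right)\right) - 369 = \left(-9 - 294\right) - 369 = -303 - 369 = -672$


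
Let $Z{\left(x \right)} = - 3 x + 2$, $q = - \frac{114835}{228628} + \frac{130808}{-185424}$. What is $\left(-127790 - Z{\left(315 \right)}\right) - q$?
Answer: $- \frac{336086792119495}{2649569892} \approx -1.2685 \cdot 10^{5}$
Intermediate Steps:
$q = - \frac{3199971029}{2649569892}$ ($q = \left(-114835\right) \frac{1}{228628} + 130808 \left(- \frac{1}{185424}\right) = - \frac{114835}{228628} - \frac{16351}{23178} = - \frac{3199971029}{2649569892} \approx -1.2077$)
$Z{\left(x \right)} = 2 - 3 x$
$\left(-127790 - Z{\left(315 \right)}\right) - q = \left(-127790 - \left(2 - 945\right)\right) - - \frac{3199971029}{2649569892} = \left(-127790 - \left(2 - 945\right)\right) + \frac{3199971029}{2649569892} = \left(-127790 - -943\right) + \frac{3199971029}{2649569892} = \left(-127790 + 943\right) + \frac{3199971029}{2649569892} = -126847 + \frac{3199971029}{2649569892} = - \frac{336086792119495}{2649569892}$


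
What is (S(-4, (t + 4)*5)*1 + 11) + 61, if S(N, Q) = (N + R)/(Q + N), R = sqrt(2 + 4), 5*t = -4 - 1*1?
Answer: 788/11 + sqrt(6)/11 ≈ 71.859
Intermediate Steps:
t = -1 (t = (-4 - 1*1)/5 = (-4 - 1)/5 = (1/5)*(-5) = -1)
R = sqrt(6) ≈ 2.4495
S(N, Q) = (N + sqrt(6))/(N + Q) (S(N, Q) = (N + sqrt(6))/(Q + N) = (N + sqrt(6))/(N + Q))
(S(-4, (t + 4)*5)*1 + 11) + 61 = (((-4 + sqrt(6))/(-4 + (-1 + 4)*5))*1 + 11) + 61 = (((-4 + sqrt(6))/(-4 + 3*5))*1 + 11) + 61 = (((-4 + sqrt(6))/(-4 + 15))*1 + 11) + 61 = (((-4 + sqrt(6))/11)*1 + 11) + 61 = ((-4/11 + sqrt(6)/11)*1 + 11) + 61 = ((-4/11 + sqrt(6)/11) + 11) + 61 = (117/11 + sqrt(6)/11) + 61 = 788/11 + sqrt(6)/11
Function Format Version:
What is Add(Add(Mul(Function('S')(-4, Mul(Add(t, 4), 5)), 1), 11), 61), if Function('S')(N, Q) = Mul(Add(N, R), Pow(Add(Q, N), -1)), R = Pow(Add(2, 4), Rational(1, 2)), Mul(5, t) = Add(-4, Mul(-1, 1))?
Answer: Add(Rational(788, 11), Mul(Rational(1, 11), Pow(6, Rational(1, 2)))) ≈ 71.859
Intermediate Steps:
t = -1 (t = Mul(Rational(1, 5), Add(-4, Mul(-1, 1))) = Mul(Rational(1, 5), Add(-4, -1)) = Mul(Rational(1, 5), -5) = -1)
R = Pow(6, Rational(1, 2)) ≈ 2.4495
Function('S')(N, Q) = Mul(Pow(Add(N, Q), -1), Add(N, Pow(6, Rational(1, 2)))) (Function('S')(N, Q) = Mul(Add(N, Pow(6, Rational(1, 2))), Pow(Add(Q, N), -1)) = Mul(Add(N, Pow(6, Rational(1, 2))), Pow(Add(N, Q), -1)) = Mul(Pow(Add(N, Q), -1), Add(N, Pow(6, Rational(1, 2)))))
Add(Add(Mul(Function('S')(-4, Mul(Add(t, 4), 5)), 1), 11), 61) = Add(Add(Mul(Mul(Pow(Add(-4, Mul(Add(-1, 4), 5)), -1), Add(-4, Pow(6, Rational(1, 2)))), 1), 11), 61) = Add(Add(Mul(Mul(Pow(Add(-4, Mul(3, 5)), -1), Add(-4, Pow(6, Rational(1, 2)))), 1), 11), 61) = Add(Add(Mul(Mul(Pow(Add(-4, 15), -1), Add(-4, Pow(6, Rational(1, 2)))), 1), 11), 61) = Add(Add(Mul(Mul(Pow(11, -1), Add(-4, Pow(6, Rational(1, 2)))), 1), 11), 61) = Add(Add(Mul(Mul(Rational(1, 11), Add(-4, Pow(6, Rational(1, 2)))), 1), 11), 61) = Add(Add(Mul(Add(Rational(-4, 11), Mul(Rational(1, 11), Pow(6, Rational(1, 2)))), 1), 11), 61) = Add(Add(Add(Rational(-4, 11), Mul(Rational(1, 11), Pow(6, Rational(1, 2)))), 11), 61) = Add(Add(Rational(117, 11), Mul(Rational(1, 11), Pow(6, Rational(1, 2)))), 61) = Add(Rational(788, 11), Mul(Rational(1, 11), Pow(6, Rational(1, 2))))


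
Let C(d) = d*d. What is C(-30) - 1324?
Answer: -424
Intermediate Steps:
C(d) = d²
C(-30) - 1324 = (-30)² - 1324 = 900 - 1324 = -424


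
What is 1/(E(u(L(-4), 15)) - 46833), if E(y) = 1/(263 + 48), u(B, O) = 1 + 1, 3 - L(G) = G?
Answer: -311/14565062 ≈ -2.1352e-5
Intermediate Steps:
L(G) = 3 - G
u(B, O) = 2
E(y) = 1/311
1/(E(u(L(-4), 15)) - 46833) = 1/(1/311 - 46833) = 1/(-14565062/311) = -311/14565062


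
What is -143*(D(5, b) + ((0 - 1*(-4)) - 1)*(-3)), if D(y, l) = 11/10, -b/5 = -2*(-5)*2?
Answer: 11297/10 ≈ 1129.7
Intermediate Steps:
b = -100 (b = -5*(-2*(-5))*2 = -50*2 = -5*20 = -100)
D(y, l) = 11/10 (D(y, l) = 11*(⅒) = 11/10)
-143*(D(5, b) + ((0 - 1*(-4)) - 1)*(-3)) = -143*(11/10 + ((0 - 1*(-4)) - 1)*(-3)) = -143*(11/10 + ((0 + 4) - 1)*(-3)) = -143*(11/10 + (4 - 1)*(-3)) = -143*(11/10 + 3*(-3)) = -143*(11/10 - 9) = -143*(-79/10) = 11297/10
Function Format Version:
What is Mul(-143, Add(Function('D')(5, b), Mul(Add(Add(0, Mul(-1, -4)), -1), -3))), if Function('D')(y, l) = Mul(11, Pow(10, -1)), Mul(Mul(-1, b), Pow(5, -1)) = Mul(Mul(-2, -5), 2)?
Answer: Rational(11297, 10) ≈ 1129.7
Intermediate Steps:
b = -100 (b = Mul(-5, Mul(Mul(-2, -5), 2)) = Mul(-5, Mul(10, 2)) = Mul(-5, 20) = -100)
Function('D')(y, l) = Rational(11, 10) (Function('D')(y, l) = Mul(11, Rational(1, 10)) = Rational(11, 10))
Mul(-143, Add(Function('D')(5, b), Mul(Add(Add(0, Mul(-1, -4)), -1), -3))) = Mul(-143, Add(Rational(11, 10), Mul(Add(Add(0, Mul(-1, -4)), -1), -3))) = Mul(-143, Add(Rational(11, 10), Mul(Add(Add(0, 4), -1), -3))) = Mul(-143, Add(Rational(11, 10), Mul(Add(4, -1), -3))) = Mul(-143, Add(Rational(11, 10), Mul(3, -3))) = Mul(-143, Add(Rational(11, 10), -9)) = Mul(-143, Rational(-79, 10)) = Rational(11297, 10)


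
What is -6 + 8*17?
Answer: 130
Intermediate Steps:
-6 + 8*17 = -6 + 136 = 130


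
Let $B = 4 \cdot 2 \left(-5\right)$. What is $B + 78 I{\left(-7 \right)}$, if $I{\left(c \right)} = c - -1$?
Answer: $-508$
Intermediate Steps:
$I{\left(c \right)} = 1 + c$ ($I{\left(c \right)} = c + 1 = 1 + c$)
$B = -40$ ($B = 8 \left(-5\right) = -40$)
$B + 78 I{\left(-7 \right)} = -40 + 78 \left(1 - 7\right) = -40 + 78 \left(-6\right) = -40 - 468 = -508$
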